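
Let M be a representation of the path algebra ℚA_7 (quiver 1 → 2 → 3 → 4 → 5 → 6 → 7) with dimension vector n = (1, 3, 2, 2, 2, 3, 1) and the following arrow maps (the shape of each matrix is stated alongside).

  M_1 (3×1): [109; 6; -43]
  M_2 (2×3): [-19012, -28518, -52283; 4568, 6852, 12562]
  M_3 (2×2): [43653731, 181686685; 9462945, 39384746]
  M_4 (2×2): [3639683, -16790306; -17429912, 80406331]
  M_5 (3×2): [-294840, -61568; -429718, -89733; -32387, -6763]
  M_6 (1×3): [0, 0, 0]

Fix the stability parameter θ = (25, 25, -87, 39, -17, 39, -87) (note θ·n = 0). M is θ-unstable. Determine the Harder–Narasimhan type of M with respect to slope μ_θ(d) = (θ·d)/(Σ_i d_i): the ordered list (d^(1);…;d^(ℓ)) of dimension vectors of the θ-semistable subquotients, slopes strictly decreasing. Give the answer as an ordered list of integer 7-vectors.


Barcode: M ≅ I[1,6], I[2,2]^2, I[3,6], I[6,6], I[7,7]. HN layers by μ_θ (5 steps, strictly decreasing):
  μ^(1)=39; μ^(2)=25; μ^(3)=11; μ^(4)=-37/3; μ^(5)=-87

((0, 0, 0, 0, 0, 3, 0); (0, 2, 0, 0, 0, 0, 0); (0, 0, 0, 2, 2, 0, 0); (1, 1, 1, 0, 0, 0, 0); (0, 0, 1, 0, 0, 0, 1))


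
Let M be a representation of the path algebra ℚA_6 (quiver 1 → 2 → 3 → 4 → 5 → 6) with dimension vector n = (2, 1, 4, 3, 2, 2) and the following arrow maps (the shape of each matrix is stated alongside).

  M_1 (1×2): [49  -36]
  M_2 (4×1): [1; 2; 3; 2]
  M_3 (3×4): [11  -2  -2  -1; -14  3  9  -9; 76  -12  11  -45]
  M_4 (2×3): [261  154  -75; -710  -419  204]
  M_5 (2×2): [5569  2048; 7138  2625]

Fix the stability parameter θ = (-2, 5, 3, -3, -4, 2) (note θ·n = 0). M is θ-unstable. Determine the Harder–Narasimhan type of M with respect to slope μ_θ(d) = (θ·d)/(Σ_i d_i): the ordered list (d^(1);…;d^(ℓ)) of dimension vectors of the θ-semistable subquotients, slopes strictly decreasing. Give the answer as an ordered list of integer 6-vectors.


Interval decomposition of M: I[1,1], I[1,6], I[3,3], I[3,4], I[3,6].
HN type (ℓ=6): μ^(1)=3; μ^(2)=2; μ^(3)=1/4; μ^(4)=0; μ^(5)=-4/3; μ^(6)=-2

((0, 0, 1, 0, 0, 0); (0, 0, 0, 0, 0, 2); (0, 1, 1, 1, 1, 0); (0, 0, 1, 1, 0, 0); (0, 0, 1, 1, 1, 0); (2, 0, 0, 0, 0, 0))


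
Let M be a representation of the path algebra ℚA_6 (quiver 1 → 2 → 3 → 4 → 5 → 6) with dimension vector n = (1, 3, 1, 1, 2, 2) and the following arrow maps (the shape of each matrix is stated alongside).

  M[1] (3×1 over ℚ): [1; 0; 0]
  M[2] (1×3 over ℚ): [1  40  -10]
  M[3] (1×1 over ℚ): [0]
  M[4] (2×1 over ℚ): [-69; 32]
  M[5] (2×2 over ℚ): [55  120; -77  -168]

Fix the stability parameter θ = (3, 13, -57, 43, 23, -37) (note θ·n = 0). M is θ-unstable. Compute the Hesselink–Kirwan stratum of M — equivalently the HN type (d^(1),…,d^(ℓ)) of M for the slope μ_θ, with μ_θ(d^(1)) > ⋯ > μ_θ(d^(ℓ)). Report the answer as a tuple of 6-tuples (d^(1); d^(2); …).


Barcode: M ≅ I[1,3], I[2,2]^2, I[4,6], I[5,5], I[6,6]. HN layers by μ_θ (5 steps, strictly decreasing):
  μ^(1)=23; μ^(2)=13; μ^(3)=29/3; μ^(4)=-41/3; μ^(5)=-37

((0, 0, 0, 0, 1, 0); (0, 2, 0, 0, 0, 0); (0, 0, 0, 1, 1, 1); (1, 1, 1, 0, 0, 0); (0, 0, 0, 0, 0, 1))


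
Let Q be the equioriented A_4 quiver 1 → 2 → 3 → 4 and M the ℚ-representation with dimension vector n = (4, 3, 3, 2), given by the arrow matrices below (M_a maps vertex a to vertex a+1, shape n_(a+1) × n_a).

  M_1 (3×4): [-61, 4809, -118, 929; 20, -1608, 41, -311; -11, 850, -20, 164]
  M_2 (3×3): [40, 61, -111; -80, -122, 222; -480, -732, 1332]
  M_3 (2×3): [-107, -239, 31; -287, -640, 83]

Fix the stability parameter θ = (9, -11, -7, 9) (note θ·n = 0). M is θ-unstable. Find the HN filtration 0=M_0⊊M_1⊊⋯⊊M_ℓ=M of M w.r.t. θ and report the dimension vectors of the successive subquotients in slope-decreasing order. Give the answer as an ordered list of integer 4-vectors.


Interval decomposition of M: I[1,1], I[1,2]^2, I[1,4], I[3,3], I[3,4].
HN type (ℓ=4): μ^(1)=9; μ^(2)=-1; μ^(3)=-3; μ^(4)=-7

((1, 0, 0, 2); (2, 2, 0, 0); (1, 1, 1, 0); (0, 0, 2, 0))


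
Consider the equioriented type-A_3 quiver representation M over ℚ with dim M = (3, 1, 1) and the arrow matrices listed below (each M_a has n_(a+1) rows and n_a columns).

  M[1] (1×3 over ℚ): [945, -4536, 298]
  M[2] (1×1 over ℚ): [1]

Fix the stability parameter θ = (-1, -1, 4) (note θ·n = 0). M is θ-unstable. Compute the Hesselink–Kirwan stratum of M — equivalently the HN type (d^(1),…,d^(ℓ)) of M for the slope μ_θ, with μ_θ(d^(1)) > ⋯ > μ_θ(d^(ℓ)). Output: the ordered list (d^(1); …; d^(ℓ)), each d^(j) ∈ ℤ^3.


Via rank(M_{q-1}∘⋯∘M_p): M ≅ I[1,1]^2, I[1,3].
μ_θ-semistable layers: μ^(1)=4; μ^(2)=-1

((0, 0, 1); (3, 1, 0))


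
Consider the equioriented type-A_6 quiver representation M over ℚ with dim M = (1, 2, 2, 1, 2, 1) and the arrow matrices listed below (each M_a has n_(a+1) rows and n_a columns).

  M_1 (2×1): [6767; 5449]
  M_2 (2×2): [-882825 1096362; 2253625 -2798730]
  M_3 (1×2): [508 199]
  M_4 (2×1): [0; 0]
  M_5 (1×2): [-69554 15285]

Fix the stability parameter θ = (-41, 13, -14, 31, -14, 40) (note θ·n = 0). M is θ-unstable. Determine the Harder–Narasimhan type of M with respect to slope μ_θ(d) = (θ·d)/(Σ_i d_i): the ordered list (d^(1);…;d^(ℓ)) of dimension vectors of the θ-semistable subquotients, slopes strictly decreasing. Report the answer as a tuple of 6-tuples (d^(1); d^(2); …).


Via rank(M_{q-1}∘⋯∘M_p): M ≅ I[1,4], I[2,2], I[3,3], I[5,5], I[5,6].
μ_θ-semistable layers: μ^(1)=40; μ^(2)=31; μ^(3)=13; μ^(4)=-1/2; μ^(5)=-14; μ^(6)=-41

((0, 0, 0, 0, 0, 1); (0, 0, 0, 1, 0, 0); (0, 1, 0, 0, 0, 0); (0, 1, 1, 0, 0, 0); (0, 0, 1, 0, 2, 0); (1, 0, 0, 0, 0, 0))


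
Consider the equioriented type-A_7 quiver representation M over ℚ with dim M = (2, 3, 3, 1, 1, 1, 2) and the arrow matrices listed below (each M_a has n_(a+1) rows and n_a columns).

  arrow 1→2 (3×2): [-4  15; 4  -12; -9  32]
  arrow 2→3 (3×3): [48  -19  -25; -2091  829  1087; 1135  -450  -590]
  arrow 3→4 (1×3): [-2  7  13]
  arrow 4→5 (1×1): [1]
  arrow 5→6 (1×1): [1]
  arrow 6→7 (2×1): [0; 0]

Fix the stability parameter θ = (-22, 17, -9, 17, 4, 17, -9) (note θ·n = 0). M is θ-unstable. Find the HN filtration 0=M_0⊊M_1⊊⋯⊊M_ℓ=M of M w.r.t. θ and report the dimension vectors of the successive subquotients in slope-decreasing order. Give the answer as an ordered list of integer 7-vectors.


Interval decomposition of M: I[1,3], I[1,6], I[2,2], I[3,3], I[7,7]^2.
HN type (ℓ=5): μ^(1)=17; μ^(2)=21/2; μ^(3)=4; μ^(4)=-9; μ^(5)=-22

((0, 1, 0, 0, 0, 1, 0); (0, 0, 0, 1, 1, 0, 0); (0, 2, 2, 0, 0, 0, 0); (0, 0, 1, 0, 0, 0, 2); (2, 0, 0, 0, 0, 0, 0))


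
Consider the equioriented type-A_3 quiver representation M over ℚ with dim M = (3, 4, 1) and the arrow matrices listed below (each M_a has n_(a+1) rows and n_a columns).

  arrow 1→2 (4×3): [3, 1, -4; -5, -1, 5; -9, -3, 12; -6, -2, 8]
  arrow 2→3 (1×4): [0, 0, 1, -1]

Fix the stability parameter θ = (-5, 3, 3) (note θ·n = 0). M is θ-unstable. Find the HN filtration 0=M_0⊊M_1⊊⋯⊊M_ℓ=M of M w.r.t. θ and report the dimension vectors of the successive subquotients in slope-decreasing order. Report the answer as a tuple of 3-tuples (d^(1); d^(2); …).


Interval decomposition of M: I[1,1], I[1,2], I[1,3], I[2,2]^2.
HN type (ℓ=2): μ^(1)=3; μ^(2)=-5

((0, 4, 1); (3, 0, 0))


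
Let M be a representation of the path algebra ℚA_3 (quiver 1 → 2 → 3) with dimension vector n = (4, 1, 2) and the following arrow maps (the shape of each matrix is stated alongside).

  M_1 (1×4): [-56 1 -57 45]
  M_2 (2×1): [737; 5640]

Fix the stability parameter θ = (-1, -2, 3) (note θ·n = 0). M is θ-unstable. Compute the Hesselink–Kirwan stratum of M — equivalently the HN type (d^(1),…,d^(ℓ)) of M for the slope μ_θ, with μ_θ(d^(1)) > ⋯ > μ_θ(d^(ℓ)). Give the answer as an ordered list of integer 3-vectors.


Via rank(M_{q-1}∘⋯∘M_p): M ≅ I[1,1]^3, I[1,3], I[3,3].
μ_θ-semistable layers: μ^(1)=3; μ^(2)=-1; μ^(3)=-3/2

((0, 0, 2); (3, 0, 0); (1, 1, 0))


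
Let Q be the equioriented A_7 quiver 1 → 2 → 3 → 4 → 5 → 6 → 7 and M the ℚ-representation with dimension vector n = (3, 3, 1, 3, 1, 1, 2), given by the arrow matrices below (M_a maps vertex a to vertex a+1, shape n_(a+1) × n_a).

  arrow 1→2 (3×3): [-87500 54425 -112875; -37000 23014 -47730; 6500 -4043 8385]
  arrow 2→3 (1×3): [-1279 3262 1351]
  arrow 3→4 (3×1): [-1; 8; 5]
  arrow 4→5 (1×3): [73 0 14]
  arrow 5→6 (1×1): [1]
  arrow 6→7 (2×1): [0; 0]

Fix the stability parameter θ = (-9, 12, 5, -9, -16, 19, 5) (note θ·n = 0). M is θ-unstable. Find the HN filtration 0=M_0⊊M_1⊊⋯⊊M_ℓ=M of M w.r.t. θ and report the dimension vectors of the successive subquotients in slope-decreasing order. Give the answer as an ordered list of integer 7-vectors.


Barcode: M ≅ I[1,1]^2, I[1,2], I[2,2], I[2,6], I[4,4]^2, I[7,7]^2. HN layers by μ_θ (5 steps, strictly decreasing):
  μ^(1)=19; μ^(2)=12; μ^(3)=5; μ^(4)=-2; μ^(5)=-9

((0, 0, 0, 0, 0, 1, 0); (0, 2, 0, 0, 0, 0, 0); (0, 0, 0, 0, 0, 0, 2); (0, 1, 1, 1, 1, 0, 0); (3, 0, 0, 2, 0, 0, 0))


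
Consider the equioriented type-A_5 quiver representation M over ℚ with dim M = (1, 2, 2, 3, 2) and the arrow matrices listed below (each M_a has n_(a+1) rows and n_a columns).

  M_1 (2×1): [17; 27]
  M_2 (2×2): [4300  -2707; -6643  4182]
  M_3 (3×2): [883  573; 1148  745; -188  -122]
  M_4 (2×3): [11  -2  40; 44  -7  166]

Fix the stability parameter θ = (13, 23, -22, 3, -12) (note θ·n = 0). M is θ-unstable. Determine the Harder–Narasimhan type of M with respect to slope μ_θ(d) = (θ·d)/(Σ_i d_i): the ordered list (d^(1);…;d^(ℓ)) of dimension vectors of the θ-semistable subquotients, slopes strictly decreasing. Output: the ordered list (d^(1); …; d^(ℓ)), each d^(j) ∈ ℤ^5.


Barcode: M ≅ I[1,5], I[2,5], I[4,4]. HN layers by μ_θ (3 steps, strictly decreasing):
  μ^(1)=3; μ^(2)=1; μ^(3)=-2

((0, 0, 0, 1, 0); (1, 1, 1, 1, 1); (0, 1, 1, 1, 1))


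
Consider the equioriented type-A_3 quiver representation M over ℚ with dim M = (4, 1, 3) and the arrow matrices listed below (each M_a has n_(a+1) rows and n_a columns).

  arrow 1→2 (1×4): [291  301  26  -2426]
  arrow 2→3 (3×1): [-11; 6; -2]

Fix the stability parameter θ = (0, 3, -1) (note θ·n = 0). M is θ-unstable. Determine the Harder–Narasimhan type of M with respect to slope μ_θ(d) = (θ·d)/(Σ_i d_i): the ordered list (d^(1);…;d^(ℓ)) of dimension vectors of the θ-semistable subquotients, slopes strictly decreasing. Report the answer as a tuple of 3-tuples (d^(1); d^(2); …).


Barcode: M ≅ I[1,1]^3, I[1,3], I[3,3]^2. HN layers by μ_θ (3 steps, strictly decreasing):
  μ^(1)=1; μ^(2)=0; μ^(3)=-1

((0, 1, 1); (4, 0, 0); (0, 0, 2))


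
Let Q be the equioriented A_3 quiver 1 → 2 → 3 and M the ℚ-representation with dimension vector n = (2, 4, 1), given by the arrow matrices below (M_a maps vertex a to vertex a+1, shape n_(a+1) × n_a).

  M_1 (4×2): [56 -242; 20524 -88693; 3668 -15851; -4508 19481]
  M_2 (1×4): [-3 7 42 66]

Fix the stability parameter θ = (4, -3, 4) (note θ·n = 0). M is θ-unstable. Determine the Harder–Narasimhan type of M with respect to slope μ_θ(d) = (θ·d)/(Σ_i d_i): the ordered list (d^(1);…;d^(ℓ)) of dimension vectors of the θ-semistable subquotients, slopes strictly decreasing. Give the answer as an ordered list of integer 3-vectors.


Via rank(M_{q-1}∘⋯∘M_p): M ≅ I[1,1], I[1,3], I[2,2]^3.
μ_θ-semistable layers: μ^(1)=4; μ^(2)=1/2; μ^(3)=-3

((1, 0, 1); (1, 1, 0); (0, 3, 0))


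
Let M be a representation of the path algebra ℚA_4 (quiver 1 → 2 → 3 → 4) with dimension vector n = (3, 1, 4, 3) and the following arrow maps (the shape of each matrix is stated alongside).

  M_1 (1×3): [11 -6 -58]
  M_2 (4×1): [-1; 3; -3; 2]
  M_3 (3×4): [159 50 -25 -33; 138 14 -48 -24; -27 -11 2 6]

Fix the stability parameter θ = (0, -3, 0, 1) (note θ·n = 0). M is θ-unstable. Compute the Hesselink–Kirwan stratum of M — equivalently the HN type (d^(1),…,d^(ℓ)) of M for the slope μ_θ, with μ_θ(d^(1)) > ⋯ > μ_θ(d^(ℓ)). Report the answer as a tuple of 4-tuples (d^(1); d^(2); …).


Via rank(M_{q-1}∘⋯∘M_p): M ≅ I[1,1]^2, I[1,3], I[3,3], I[3,4]^2, I[4,4].
μ_θ-semistable layers: μ^(1)=1; μ^(2)=0; μ^(3)=-3/2

((0, 0, 0, 3); (2, 0, 4, 0); (1, 1, 0, 0))


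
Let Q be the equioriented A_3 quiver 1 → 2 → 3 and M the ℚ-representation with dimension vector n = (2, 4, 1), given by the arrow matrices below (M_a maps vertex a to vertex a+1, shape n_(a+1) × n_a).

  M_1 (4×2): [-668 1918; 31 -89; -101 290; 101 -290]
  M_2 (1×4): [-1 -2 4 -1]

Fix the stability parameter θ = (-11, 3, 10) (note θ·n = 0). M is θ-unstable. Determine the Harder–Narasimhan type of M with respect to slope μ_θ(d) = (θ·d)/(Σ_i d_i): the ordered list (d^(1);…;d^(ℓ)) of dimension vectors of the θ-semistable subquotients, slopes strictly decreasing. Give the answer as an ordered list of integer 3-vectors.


Via rank(M_{q-1}∘⋯∘M_p): M ≅ I[1,2], I[1,3], I[2,2]^2.
μ_θ-semistable layers: μ^(1)=10; μ^(2)=3; μ^(3)=-11

((0, 0, 1); (0, 4, 0); (2, 0, 0))


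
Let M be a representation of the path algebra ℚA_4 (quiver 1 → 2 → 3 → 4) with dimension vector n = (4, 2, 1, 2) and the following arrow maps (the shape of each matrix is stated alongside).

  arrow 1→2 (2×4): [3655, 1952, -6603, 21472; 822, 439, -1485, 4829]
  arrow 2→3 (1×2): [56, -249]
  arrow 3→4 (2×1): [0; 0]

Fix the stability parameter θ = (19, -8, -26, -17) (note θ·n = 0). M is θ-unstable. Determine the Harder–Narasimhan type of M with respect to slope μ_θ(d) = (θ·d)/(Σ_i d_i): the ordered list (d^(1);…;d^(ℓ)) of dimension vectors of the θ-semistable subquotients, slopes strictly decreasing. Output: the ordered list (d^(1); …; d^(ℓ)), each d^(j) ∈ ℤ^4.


Interval decomposition of M: I[1,1]^2, I[1,2], I[1,3], I[4,4]^2.
HN type (ℓ=4): μ^(1)=19; μ^(2)=11/2; μ^(3)=-5; μ^(4)=-17

((2, 0, 0, 0); (1, 1, 0, 0); (1, 1, 1, 0); (0, 0, 0, 2))


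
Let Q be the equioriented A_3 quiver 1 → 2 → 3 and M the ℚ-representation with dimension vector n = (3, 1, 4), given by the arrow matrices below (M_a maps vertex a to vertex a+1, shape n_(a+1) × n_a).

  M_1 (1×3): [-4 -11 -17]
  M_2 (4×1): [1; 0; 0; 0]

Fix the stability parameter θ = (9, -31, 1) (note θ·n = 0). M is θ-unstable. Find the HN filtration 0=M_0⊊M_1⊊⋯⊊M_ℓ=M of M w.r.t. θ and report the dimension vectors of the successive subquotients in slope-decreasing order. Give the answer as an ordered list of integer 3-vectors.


Barcode: M ≅ I[1,1]^2, I[1,3], I[3,3]^3. HN layers by μ_θ (3 steps, strictly decreasing):
  μ^(1)=9; μ^(2)=1; μ^(3)=-11

((2, 0, 0); (0, 0, 4); (1, 1, 0))


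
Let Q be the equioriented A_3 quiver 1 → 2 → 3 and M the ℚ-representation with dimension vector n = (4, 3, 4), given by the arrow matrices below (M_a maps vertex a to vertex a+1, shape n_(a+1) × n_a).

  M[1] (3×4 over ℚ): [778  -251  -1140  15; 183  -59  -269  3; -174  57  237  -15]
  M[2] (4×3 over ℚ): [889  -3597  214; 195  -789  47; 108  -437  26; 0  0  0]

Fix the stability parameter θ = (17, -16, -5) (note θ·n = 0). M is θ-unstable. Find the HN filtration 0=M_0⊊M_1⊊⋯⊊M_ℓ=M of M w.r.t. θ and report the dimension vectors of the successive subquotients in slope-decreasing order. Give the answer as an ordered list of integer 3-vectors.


Via rank(M_{q-1}∘⋯∘M_p): M ≅ I[1,1], I[1,3]^3, I[3,3].
μ_θ-semistable layers: μ^(1)=17; μ^(2)=-4/3; μ^(3)=-5

((1, 0, 0); (3, 3, 3); (0, 0, 1))


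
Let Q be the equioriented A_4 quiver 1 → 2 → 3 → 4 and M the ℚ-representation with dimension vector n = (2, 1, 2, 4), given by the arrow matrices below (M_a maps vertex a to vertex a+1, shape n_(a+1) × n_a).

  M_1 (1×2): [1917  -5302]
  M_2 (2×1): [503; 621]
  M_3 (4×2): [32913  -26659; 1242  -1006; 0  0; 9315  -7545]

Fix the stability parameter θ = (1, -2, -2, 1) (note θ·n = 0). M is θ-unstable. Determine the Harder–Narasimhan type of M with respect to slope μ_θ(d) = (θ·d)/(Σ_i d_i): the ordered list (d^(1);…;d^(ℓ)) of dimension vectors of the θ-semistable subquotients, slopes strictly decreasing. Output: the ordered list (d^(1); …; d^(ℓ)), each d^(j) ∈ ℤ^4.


Via rank(M_{q-1}∘⋯∘M_p): M ≅ I[1,1], I[1,3], I[3,4], I[4,4]^3.
μ_θ-semistable layers: μ^(1)=1; μ^(2)=-1; μ^(3)=-2

((1, 0, 0, 4); (1, 1, 1, 0); (0, 0, 1, 0))


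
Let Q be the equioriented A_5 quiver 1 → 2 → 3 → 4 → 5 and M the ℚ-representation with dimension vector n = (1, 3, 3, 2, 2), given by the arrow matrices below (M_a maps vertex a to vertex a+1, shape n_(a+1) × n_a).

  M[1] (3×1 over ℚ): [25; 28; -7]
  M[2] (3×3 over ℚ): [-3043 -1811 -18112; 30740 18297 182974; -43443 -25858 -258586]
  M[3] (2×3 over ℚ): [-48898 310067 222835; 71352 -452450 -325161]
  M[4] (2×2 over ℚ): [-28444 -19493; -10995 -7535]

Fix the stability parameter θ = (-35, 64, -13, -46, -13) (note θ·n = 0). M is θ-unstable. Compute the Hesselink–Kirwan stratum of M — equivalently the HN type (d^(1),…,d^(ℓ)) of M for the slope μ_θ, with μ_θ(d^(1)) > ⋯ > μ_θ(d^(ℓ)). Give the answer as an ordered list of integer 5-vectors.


Interval decomposition of M: I[1,5], I[2,2], I[2,5], I[3,3].
HN type (ℓ=4): μ^(1)=64; μ^(2)=-2; μ^(3)=-13; μ^(4)=-35

((0, 1, 0, 0, 0); (0, 2, 2, 2, 2); (0, 0, 1, 0, 0); (1, 0, 0, 0, 0))


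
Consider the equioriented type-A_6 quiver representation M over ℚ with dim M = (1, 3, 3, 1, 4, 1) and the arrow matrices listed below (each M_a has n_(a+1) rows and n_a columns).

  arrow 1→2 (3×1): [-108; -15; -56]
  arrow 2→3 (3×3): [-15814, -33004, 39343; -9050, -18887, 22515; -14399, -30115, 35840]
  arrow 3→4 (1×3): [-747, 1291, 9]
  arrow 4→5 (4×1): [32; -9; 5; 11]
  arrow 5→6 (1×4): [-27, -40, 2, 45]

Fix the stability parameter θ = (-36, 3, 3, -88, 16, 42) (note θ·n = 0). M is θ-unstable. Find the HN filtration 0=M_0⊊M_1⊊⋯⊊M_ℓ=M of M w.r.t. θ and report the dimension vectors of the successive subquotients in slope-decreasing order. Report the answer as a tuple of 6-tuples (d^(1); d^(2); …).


Interval decomposition of M: I[1,3], I[2,3], I[2,6], I[5,5]^3.
HN type (ℓ=5): μ^(1)=42; μ^(2)=16; μ^(3)=3; μ^(4)=-82/3; μ^(5)=-36

((0, 0, 0, 0, 0, 1); (0, 0, 0, 0, 4, 0); (0, 2, 2, 0, 0, 0); (0, 1, 1, 1, 0, 0); (1, 0, 0, 0, 0, 0))


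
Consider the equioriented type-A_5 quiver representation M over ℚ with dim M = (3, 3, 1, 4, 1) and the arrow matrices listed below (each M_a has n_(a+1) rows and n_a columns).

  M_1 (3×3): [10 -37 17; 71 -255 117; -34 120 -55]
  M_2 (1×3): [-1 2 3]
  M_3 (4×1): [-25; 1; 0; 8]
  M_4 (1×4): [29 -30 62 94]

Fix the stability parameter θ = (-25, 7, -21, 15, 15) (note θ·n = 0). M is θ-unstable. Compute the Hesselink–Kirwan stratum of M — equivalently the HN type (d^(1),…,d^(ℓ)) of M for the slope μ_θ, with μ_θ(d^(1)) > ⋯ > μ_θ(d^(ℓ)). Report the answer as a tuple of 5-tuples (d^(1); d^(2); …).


Via rank(M_{q-1}∘⋯∘M_p): M ≅ I[1,2]^2, I[1,5], I[4,4]^3.
μ_θ-semistable layers: μ^(1)=15; μ^(2)=7; μ^(3)=-7; μ^(4)=-25

((0, 0, 0, 4, 1); (0, 2, 0, 0, 0); (0, 1, 1, 0, 0); (3, 0, 0, 0, 0))


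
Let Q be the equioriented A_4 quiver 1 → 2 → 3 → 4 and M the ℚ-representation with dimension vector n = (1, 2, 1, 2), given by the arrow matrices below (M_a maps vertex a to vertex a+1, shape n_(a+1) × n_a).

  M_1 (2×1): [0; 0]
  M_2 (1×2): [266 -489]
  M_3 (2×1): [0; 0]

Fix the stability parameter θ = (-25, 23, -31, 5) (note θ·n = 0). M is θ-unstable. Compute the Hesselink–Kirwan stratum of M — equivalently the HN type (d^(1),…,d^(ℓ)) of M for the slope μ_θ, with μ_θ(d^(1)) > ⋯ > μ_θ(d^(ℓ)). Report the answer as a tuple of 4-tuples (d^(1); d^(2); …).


Interval decomposition of M: I[1,1], I[2,2], I[2,3], I[4,4]^2.
HN type (ℓ=4): μ^(1)=23; μ^(2)=5; μ^(3)=-4; μ^(4)=-25

((0, 1, 0, 0); (0, 0, 0, 2); (0, 1, 1, 0); (1, 0, 0, 0))


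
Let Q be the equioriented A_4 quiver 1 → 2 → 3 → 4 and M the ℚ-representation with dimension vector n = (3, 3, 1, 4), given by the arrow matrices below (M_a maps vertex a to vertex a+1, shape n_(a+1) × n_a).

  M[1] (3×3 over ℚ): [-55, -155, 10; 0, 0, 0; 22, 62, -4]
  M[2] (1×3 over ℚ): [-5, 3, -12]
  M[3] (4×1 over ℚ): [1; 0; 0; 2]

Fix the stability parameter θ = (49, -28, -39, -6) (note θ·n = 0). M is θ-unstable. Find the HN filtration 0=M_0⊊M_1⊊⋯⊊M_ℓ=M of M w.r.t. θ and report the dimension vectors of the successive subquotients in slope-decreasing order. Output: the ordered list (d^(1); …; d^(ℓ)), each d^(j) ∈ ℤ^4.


Via rank(M_{q-1}∘⋯∘M_p): M ≅ I[1,1]^2, I[1,4], I[2,2]^2, I[4,4]^3.
μ_θ-semistable layers: μ^(1)=49; μ^(2)=-6; μ^(3)=-28

((2, 0, 0, 0); (1, 1, 1, 4); (0, 2, 0, 0))


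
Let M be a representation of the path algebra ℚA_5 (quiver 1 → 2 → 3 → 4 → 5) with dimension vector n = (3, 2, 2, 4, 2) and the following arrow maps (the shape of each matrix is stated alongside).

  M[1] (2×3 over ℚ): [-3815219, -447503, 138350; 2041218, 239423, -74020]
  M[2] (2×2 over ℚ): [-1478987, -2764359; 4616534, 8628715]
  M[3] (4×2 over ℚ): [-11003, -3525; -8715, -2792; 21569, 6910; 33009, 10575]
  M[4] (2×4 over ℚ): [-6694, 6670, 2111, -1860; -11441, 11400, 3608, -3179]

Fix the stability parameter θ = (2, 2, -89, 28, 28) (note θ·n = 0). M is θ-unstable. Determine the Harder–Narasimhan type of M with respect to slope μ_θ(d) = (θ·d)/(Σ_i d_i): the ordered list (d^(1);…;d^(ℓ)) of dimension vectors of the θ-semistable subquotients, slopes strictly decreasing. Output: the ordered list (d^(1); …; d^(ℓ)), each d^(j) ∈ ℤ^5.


Via rank(M_{q-1}∘⋯∘M_p): M ≅ I[1,1], I[1,4], I[1,5], I[4,4], I[4,5].
μ_θ-semistable layers: μ^(1)=28; μ^(2)=2; μ^(3)=-85/3

((0, 0, 0, 4, 2); (1, 0, 0, 0, 0); (2, 2, 2, 0, 0))


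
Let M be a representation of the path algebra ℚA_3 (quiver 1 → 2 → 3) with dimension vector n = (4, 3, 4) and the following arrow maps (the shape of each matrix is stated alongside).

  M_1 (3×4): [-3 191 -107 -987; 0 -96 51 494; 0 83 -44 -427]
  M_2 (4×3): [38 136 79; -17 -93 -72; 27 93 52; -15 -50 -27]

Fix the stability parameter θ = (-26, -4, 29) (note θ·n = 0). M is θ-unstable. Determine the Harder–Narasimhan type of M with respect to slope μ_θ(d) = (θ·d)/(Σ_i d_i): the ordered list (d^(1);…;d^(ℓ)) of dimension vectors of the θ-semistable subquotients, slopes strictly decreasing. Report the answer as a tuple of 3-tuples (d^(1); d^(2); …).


Interval decomposition of M: I[1,1], I[1,3]^3, I[3,3].
HN type (ℓ=3): μ^(1)=29; μ^(2)=-4; μ^(3)=-26

((0, 0, 4); (0, 3, 0); (4, 0, 0))


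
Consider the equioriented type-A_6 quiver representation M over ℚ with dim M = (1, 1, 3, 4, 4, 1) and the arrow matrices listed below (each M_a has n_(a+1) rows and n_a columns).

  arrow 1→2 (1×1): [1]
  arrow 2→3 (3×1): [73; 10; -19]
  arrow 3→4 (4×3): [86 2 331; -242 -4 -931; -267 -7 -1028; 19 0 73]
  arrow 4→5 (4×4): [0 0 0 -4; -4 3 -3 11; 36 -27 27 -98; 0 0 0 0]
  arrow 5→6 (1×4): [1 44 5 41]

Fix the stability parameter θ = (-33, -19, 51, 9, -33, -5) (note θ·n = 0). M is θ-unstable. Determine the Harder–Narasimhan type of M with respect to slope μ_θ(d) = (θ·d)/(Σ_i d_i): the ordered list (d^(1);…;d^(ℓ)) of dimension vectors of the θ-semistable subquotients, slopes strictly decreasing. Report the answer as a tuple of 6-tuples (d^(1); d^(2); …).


Interval decomposition of M: I[1,4], I[3,5], I[3,6], I[4,4], I[5,5]^2.
HN type (ℓ=5): μ^(1)=30; μ^(2)=9; μ^(3)=11/2; μ^(4)=-19; μ^(5)=-33

((0, 0, 1, 1, 0, 0); (0, 0, 1, 2, 1, 0); (0, 0, 1, 1, 1, 1); (0, 1, 0, 0, 0, 0); (1, 0, 0, 0, 2, 0))


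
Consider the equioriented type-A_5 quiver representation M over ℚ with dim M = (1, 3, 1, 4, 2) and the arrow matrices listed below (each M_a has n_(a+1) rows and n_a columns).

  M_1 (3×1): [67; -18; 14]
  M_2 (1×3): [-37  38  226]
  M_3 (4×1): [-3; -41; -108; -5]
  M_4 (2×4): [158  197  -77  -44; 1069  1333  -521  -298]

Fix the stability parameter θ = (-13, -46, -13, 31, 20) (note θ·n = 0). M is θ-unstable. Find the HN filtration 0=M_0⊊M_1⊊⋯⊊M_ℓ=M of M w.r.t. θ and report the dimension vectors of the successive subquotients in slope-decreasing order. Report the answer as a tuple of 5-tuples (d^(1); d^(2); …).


Barcode: M ≅ I[1,5], I[2,2]^2, I[4,4]^2, I[4,5]. HN layers by μ_θ (5 steps, strictly decreasing):
  μ^(1)=31; μ^(2)=51/2; μ^(3)=-13; μ^(4)=-59/2; μ^(5)=-46

((0, 0, 0, 2, 0); (0, 0, 0, 2, 2); (0, 0, 1, 0, 0); (1, 1, 0, 0, 0); (0, 2, 0, 0, 0))


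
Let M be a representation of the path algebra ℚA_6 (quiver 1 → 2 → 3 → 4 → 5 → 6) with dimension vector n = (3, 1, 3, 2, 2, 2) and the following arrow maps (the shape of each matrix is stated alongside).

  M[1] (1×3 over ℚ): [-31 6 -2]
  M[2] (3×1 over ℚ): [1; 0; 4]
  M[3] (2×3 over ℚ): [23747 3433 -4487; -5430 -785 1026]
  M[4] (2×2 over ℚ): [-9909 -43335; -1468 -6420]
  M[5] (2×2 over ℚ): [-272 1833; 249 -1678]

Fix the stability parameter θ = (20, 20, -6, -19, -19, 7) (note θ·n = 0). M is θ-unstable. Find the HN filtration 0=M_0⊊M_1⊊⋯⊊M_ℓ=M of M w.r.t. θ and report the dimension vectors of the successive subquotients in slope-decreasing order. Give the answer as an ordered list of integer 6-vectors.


Interval decomposition of M: I[1,1]^2, I[1,6], I[3,3], I[3,4], I[5,6].
HN type (ℓ=6): μ^(1)=20; μ^(2)=7; μ^(3)=-4/5; μ^(4)=-6; μ^(5)=-25/2; μ^(6)=-19

((2, 0, 0, 0, 0, 0); (0, 0, 0, 0, 0, 2); (1, 1, 1, 1, 1, 0); (0, 0, 1, 0, 0, 0); (0, 0, 1, 1, 0, 0); (0, 0, 0, 0, 1, 0))


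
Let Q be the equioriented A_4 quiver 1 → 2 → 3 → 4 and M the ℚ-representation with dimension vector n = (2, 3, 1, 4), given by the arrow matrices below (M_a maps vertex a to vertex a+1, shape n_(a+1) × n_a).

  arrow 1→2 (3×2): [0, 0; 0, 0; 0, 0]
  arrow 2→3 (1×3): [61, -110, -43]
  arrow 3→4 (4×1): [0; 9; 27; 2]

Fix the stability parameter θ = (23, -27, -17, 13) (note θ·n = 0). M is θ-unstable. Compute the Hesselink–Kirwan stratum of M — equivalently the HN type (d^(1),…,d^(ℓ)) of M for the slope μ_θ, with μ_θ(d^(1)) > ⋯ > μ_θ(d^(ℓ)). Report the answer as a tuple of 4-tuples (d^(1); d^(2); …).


Via rank(M_{q-1}∘⋯∘M_p): M ≅ I[1,1]^2, I[2,2]^2, I[2,4], I[4,4]^3.
μ_θ-semistable layers: μ^(1)=23; μ^(2)=13; μ^(3)=-17; μ^(4)=-27

((2, 0, 0, 0); (0, 0, 0, 4); (0, 0, 1, 0); (0, 3, 0, 0))


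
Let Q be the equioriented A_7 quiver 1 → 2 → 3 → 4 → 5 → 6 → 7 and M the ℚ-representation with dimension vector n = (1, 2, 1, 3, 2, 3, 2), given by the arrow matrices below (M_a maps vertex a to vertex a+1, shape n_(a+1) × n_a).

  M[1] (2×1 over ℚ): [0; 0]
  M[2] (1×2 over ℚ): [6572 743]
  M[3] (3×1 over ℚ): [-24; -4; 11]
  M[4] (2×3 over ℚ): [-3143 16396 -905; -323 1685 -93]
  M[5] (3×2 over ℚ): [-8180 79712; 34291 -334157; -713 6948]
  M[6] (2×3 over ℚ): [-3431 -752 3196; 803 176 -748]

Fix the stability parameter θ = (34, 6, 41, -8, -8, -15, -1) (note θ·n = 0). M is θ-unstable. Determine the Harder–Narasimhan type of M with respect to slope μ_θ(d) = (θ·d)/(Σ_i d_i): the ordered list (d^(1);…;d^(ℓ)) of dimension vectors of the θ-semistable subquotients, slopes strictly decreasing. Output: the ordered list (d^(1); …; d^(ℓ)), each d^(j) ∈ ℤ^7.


Barcode: M ≅ I[1,1], I[2,2], I[2,6], I[4,4], I[4,6], I[6,7], I[7,7]. HN layers by μ_θ (7 steps, strictly decreasing):
  μ^(1)=34; μ^(2)=6; μ^(3)=16/5; μ^(4)=-1; μ^(5)=-8; μ^(6)=-31/3; μ^(7)=-15

((1, 0, 0, 0, 0, 0, 0); (0, 1, 0, 0, 0, 0, 0); (0, 1, 1, 1, 1, 1, 0); (0, 0, 0, 0, 0, 0, 2); (0, 0, 0, 1, 0, 0, 0); (0, 0, 0, 1, 1, 1, 0); (0, 0, 0, 0, 0, 1, 0))


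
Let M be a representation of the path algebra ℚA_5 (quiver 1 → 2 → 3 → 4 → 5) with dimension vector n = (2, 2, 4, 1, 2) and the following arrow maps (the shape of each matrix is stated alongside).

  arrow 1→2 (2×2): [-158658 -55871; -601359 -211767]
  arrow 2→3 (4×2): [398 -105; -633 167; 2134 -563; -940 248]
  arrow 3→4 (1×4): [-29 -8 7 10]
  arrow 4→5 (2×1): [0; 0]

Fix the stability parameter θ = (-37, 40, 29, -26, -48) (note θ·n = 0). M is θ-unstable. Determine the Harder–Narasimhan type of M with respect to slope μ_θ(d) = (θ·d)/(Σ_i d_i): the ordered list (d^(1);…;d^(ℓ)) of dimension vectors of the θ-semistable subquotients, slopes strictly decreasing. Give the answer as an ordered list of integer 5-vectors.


Interval decomposition of M: I[1,3], I[1,4], I[3,3]^2, I[5,5]^2.
HN type (ℓ=5): μ^(1)=69/2; μ^(2)=29; μ^(3)=43/3; μ^(4)=-37; μ^(5)=-48

((0, 1, 1, 0, 0); (0, 0, 2, 0, 0); (0, 1, 1, 1, 0); (2, 0, 0, 0, 0); (0, 0, 0, 0, 2))


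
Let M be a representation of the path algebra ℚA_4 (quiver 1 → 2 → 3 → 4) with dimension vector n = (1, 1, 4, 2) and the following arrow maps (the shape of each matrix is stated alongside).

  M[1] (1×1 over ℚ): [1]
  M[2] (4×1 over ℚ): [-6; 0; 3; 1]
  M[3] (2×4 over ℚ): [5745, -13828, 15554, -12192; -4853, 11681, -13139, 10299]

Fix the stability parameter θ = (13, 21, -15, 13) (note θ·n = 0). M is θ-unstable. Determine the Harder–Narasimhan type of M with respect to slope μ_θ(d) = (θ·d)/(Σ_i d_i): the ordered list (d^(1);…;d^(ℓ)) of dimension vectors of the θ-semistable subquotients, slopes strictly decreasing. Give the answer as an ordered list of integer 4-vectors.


Interval decomposition of M: I[1,3], I[3,3], I[3,4]^2.
HN type (ℓ=3): μ^(1)=13; μ^(2)=19/3; μ^(3)=-15

((0, 0, 0, 2); (1, 1, 1, 0); (0, 0, 3, 0))


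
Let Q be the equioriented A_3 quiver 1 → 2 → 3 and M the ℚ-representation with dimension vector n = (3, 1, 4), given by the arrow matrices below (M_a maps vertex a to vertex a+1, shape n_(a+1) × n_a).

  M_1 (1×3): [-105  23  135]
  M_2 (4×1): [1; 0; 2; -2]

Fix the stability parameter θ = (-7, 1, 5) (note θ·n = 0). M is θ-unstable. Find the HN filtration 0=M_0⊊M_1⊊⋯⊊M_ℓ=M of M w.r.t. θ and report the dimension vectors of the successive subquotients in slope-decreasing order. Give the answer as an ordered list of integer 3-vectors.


Via rank(M_{q-1}∘⋯∘M_p): M ≅ I[1,1]^2, I[1,3], I[3,3]^3.
μ_θ-semistable layers: μ^(1)=5; μ^(2)=1; μ^(3)=-7

((0, 0, 4); (0, 1, 0); (3, 0, 0))


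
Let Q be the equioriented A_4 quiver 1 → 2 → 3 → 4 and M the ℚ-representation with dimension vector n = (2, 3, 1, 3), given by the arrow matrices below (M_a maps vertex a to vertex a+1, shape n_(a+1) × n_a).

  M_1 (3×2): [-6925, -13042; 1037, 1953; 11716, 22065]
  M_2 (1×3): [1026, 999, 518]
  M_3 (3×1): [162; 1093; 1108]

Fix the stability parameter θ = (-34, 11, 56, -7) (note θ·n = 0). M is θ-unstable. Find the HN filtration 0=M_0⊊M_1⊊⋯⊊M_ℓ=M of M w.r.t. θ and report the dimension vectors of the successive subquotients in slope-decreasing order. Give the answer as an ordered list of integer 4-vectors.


Barcode: M ≅ I[1,2], I[1,4], I[2,2], I[4,4]^2. HN layers by μ_θ (4 steps, strictly decreasing):
  μ^(1)=49/2; μ^(2)=11; μ^(3)=-7; μ^(4)=-34

((0, 0, 1, 1); (0, 3, 0, 0); (0, 0, 0, 2); (2, 0, 0, 0))


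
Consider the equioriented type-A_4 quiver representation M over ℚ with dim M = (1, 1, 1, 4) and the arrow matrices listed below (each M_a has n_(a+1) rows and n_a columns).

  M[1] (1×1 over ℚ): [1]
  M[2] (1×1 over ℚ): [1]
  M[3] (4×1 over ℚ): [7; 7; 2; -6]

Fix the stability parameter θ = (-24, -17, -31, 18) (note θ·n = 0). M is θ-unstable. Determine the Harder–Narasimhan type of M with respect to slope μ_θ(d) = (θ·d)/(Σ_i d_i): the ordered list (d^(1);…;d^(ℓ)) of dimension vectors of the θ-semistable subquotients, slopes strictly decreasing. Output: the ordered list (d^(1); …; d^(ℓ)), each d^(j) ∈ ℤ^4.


Interval decomposition of M: I[1,4], I[4,4]^3.
HN type (ℓ=2): μ^(1)=18; μ^(2)=-24

((0, 0, 0, 4); (1, 1, 1, 0))


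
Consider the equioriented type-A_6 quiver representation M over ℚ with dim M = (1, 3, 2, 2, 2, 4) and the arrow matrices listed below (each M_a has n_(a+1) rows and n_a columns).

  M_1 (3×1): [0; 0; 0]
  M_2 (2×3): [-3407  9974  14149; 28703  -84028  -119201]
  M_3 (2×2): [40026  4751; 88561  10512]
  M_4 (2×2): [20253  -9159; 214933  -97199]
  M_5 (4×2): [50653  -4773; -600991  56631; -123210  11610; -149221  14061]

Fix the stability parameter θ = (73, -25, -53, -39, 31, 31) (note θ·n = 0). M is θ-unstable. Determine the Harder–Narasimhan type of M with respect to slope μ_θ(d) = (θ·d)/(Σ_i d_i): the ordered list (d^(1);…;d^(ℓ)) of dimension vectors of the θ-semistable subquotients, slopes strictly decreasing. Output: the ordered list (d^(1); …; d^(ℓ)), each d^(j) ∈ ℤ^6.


Barcode: M ≅ I[1,1], I[2,2], I[2,4], I[2,5], I[5,6], I[6,6]^3. HN layers by μ_θ (4 steps, strictly decreasing):
  μ^(1)=73; μ^(2)=31; μ^(3)=-25; μ^(4)=-39

((1, 0, 0, 0, 0, 0); (0, 0, 0, 0, 2, 4); (0, 1, 0, 0, 0, 0); (0, 2, 2, 2, 0, 0))


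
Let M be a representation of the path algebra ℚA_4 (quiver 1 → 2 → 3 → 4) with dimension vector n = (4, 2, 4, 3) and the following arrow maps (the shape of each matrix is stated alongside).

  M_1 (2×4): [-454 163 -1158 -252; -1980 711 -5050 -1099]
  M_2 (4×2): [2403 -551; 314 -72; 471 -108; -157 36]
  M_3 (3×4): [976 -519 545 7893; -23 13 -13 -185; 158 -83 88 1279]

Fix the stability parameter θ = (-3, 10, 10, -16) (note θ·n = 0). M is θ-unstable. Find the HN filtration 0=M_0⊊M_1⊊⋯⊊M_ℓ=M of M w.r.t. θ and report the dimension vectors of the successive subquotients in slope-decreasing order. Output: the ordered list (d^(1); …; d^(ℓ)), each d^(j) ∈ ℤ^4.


Via rank(M_{q-1}∘⋯∘M_p): M ≅ I[1,1]^2, I[1,4]^2, I[3,3], I[3,4].
μ_θ-semistable layers: μ^(1)=10; μ^(2)=4/3; μ^(3)=-3

((0, 0, 1, 0); (0, 2, 2, 2); (4, 0, 1, 1))


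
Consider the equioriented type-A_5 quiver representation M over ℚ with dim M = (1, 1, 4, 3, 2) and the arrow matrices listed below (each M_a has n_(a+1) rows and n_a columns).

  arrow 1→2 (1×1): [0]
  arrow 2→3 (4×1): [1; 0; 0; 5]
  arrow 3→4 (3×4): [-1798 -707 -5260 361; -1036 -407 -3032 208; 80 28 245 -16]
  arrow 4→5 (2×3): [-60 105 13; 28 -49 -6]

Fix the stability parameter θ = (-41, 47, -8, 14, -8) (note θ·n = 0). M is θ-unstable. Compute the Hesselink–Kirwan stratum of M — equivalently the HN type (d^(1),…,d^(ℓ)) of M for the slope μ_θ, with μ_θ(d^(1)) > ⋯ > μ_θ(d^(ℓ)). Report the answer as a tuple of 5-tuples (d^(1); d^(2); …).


Barcode: M ≅ I[1,1], I[2,4], I[3,3], I[3,5]^2. HN layers by μ_θ (4 steps, strictly decreasing):
  μ^(1)=53/3; μ^(2)=3; μ^(3)=-8; μ^(4)=-41

((0, 1, 1, 1, 0); (0, 0, 0, 2, 2); (0, 0, 3, 0, 0); (1, 0, 0, 0, 0))


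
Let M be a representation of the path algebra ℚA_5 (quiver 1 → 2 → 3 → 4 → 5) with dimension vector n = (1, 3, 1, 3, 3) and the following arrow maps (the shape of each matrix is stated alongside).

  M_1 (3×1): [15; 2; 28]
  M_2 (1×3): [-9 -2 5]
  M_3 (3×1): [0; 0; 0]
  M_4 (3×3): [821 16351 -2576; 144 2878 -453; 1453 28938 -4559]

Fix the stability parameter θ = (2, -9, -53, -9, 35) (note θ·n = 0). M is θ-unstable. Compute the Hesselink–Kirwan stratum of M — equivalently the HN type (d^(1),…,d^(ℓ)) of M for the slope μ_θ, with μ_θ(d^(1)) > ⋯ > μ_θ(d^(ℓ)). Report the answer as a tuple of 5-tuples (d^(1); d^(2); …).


Barcode: M ≅ I[1,3], I[2,2]^2, I[4,5]^3. HN layers by μ_θ (3 steps, strictly decreasing):
  μ^(1)=35; μ^(2)=-9; μ^(3)=-20

((0, 0, 0, 0, 3); (0, 2, 0, 3, 0); (1, 1, 1, 0, 0))


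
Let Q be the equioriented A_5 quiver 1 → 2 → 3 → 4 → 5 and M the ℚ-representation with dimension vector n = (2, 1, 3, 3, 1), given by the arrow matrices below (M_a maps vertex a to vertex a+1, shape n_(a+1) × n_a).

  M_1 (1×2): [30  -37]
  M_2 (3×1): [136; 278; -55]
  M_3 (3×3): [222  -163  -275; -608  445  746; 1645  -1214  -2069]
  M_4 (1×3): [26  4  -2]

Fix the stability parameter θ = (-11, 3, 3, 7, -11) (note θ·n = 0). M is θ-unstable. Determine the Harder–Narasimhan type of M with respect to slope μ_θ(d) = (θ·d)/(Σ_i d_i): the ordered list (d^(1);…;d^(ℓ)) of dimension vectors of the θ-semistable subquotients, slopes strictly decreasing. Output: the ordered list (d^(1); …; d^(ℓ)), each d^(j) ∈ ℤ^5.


Interval decomposition of M: I[1,1], I[1,4], I[3,4], I[3,5].
HN type (ℓ=4): μ^(1)=7; μ^(2)=3; μ^(3)=-1/3; μ^(4)=-11

((0, 0, 0, 2, 0); (0, 1, 2, 0, 0); (0, 0, 1, 1, 1); (2, 0, 0, 0, 0))


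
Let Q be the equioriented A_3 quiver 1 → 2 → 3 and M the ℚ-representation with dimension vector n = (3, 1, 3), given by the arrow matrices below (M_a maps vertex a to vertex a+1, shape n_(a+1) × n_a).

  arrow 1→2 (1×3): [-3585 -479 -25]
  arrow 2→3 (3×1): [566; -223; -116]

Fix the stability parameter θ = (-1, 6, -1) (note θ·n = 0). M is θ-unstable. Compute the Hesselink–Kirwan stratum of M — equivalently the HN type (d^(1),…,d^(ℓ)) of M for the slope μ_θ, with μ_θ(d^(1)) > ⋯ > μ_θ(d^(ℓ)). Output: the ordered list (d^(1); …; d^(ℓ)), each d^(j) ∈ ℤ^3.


Barcode: M ≅ I[1,1]^2, I[1,3], I[3,3]^2. HN layers by μ_θ (2 steps, strictly decreasing):
  μ^(1)=5/2; μ^(2)=-1

((0, 1, 1); (3, 0, 2))


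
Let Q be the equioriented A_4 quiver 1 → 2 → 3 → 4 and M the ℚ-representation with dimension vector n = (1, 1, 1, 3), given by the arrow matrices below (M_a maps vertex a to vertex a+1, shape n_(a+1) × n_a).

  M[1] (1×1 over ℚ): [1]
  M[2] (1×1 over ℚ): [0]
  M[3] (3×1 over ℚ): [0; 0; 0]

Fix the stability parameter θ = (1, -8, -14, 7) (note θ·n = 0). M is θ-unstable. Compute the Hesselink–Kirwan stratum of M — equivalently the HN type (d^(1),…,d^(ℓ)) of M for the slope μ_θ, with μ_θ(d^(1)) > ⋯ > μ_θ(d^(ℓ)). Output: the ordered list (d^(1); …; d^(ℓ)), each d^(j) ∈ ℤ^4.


Interval decomposition of M: I[1,2], I[3,3], I[4,4]^3.
HN type (ℓ=3): μ^(1)=7; μ^(2)=-7/2; μ^(3)=-14

((0, 0, 0, 3); (1, 1, 0, 0); (0, 0, 1, 0))


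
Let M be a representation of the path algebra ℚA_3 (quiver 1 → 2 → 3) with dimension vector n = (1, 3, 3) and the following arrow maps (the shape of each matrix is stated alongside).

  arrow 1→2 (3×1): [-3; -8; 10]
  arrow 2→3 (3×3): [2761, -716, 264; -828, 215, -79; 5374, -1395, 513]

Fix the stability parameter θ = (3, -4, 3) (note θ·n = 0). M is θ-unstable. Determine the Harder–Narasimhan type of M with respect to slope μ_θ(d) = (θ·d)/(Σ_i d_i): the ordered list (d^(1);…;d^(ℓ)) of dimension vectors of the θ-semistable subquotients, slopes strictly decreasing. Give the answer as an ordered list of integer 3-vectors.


Interval decomposition of M: I[1,3], I[2,3]^2.
HN type (ℓ=3): μ^(1)=3; μ^(2)=-1/2; μ^(3)=-4

((0, 0, 3); (1, 1, 0); (0, 2, 0))


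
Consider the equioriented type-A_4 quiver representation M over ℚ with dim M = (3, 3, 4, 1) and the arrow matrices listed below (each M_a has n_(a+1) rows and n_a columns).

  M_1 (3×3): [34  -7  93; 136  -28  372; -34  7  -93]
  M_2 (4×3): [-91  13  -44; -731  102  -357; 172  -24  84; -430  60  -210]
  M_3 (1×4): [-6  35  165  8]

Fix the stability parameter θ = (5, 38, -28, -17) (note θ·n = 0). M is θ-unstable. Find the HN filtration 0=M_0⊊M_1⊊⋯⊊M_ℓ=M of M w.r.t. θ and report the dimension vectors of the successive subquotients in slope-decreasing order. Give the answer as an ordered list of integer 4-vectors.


Via rank(M_{q-1}∘⋯∘M_p): M ≅ I[1,1]^2, I[1,3], I[2,2], I[2,4], I[3,3]^2.
μ_θ-semistable layers: μ^(1)=38; μ^(2)=5; μ^(3)=-7/3; μ^(4)=-28

((0, 1, 0, 0); (3, 1, 1, 0); (0, 1, 1, 1); (0, 0, 2, 0))


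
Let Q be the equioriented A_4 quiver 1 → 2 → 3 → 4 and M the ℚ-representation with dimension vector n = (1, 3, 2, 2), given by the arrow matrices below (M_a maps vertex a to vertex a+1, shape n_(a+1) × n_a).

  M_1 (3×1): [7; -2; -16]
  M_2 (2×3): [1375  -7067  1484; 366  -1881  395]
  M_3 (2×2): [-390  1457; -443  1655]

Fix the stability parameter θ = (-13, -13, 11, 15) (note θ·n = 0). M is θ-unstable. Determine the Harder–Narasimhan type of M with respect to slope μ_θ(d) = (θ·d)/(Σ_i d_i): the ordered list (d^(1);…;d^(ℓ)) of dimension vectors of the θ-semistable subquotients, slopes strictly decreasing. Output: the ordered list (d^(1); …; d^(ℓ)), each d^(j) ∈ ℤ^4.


Barcode: M ≅ I[1,4], I[2,2], I[2,4]. HN layers by μ_θ (3 steps, strictly decreasing):
  μ^(1)=15; μ^(2)=11; μ^(3)=-13

((0, 0, 0, 2); (0, 0, 2, 0); (1, 3, 0, 0))
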